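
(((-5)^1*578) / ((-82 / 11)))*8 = 127160 / 41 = 3101.46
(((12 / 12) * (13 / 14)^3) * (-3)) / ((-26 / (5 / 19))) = 2535 / 104272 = 0.02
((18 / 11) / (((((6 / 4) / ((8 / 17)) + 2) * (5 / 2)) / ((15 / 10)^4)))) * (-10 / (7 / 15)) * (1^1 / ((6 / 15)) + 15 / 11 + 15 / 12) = -4920750 / 70301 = -70.00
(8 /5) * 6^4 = 10368 /5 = 2073.60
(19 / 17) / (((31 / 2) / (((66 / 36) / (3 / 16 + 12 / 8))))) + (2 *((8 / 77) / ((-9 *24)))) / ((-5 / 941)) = 4262882 / 16434495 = 0.26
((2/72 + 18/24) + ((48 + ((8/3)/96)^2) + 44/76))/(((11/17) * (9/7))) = 13148191/221616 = 59.33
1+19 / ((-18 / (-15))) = 101 / 6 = 16.83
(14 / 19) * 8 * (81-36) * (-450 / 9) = -252000 / 19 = -13263.16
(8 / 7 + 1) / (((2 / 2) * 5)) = 3 / 7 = 0.43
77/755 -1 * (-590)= 590.10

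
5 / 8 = 0.62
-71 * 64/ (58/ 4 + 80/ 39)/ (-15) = 118144/ 6455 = 18.30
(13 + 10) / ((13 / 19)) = 437 / 13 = 33.62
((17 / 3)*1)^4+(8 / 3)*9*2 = 87409 / 81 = 1079.12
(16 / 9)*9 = 16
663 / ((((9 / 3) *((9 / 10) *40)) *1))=221 / 36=6.14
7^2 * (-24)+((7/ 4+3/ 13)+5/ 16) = -1173.71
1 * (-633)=-633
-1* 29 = -29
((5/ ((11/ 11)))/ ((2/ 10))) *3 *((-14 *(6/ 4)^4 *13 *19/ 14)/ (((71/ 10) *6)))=-2500875/ 1136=-2201.47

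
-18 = -18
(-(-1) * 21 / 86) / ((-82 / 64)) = -336 / 1763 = -0.19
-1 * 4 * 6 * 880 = -21120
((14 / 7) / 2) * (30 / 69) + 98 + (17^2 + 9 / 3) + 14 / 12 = 54041 / 138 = 391.60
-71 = -71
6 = 6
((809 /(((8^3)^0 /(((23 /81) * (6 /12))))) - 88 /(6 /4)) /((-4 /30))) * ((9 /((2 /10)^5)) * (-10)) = 711171875 /6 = 118528645.83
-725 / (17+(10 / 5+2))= -725 / 21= -34.52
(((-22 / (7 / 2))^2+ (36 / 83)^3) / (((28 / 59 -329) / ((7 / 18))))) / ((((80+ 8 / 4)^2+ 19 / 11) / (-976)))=351317782448512 / 51656831040014109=0.01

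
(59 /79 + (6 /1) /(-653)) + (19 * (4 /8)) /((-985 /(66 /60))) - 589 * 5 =-2992158323083 /1016263900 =-2944.27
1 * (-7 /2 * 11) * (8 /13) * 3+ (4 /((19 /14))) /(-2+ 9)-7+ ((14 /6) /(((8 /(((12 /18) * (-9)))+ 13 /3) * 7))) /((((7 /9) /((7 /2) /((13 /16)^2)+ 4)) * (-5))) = -8757223 /112385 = -77.92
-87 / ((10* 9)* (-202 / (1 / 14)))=29 / 84840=0.00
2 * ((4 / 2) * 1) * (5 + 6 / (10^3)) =2503 / 125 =20.02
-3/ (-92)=0.03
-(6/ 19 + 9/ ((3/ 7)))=-405/ 19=-21.32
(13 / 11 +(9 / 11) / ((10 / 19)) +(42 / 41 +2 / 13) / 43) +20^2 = 1015403699 / 2521090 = 402.76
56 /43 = 1.30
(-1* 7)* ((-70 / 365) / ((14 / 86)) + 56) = -28014 / 73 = -383.75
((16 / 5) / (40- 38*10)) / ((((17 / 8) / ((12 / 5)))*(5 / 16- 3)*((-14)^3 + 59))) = -2048 / 1390270625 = -0.00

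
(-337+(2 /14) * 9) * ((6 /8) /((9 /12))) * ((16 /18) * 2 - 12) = 216200 /63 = 3431.75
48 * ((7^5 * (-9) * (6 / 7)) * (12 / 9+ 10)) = -70531776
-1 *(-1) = 1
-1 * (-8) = 8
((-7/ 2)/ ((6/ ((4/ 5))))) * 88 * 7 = -287.47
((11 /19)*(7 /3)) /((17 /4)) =308 /969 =0.32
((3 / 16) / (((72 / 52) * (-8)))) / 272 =-13 / 208896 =-0.00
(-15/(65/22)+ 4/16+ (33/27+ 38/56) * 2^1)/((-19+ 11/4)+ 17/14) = 3359/49257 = 0.07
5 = 5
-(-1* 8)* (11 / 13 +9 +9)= 150.77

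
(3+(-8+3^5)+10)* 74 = 18352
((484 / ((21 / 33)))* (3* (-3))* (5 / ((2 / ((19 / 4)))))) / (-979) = 103455 / 1246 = 83.03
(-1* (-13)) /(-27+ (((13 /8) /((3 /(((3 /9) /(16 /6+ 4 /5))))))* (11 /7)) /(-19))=-165984 /344791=-0.48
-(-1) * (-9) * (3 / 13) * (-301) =8127 / 13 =625.15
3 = 3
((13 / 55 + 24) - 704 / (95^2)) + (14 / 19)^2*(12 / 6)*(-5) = 97859 / 5225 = 18.73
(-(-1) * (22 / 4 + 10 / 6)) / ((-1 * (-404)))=43 / 2424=0.02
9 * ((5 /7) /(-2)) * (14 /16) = -45 /16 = -2.81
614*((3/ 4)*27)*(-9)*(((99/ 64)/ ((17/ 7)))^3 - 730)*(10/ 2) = 1051699558281687045/ 2575826944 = 408295891.43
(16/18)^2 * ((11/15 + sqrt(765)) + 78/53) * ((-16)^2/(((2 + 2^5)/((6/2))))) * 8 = 114884608/364905 + 65536 * sqrt(85)/153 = 4263.93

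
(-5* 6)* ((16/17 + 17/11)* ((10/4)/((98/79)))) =-150.34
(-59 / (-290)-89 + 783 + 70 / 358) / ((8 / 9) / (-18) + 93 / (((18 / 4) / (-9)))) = -2919746331 / 782283700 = -3.73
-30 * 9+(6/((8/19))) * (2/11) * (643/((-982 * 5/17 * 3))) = -29373089/108020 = -271.92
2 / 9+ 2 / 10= 19 / 45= 0.42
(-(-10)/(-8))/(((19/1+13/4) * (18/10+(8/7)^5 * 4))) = -420175/71789447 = -0.01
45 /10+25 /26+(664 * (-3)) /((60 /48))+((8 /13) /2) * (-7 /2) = -1589.22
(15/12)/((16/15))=75/64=1.17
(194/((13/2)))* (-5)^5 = -1212500/13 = -93269.23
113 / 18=6.28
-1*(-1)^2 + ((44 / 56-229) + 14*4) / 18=-2663 / 252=-10.57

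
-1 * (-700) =700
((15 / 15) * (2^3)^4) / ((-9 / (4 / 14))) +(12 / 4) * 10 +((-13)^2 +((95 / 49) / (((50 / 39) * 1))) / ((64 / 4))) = 4873069 / 70560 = 69.06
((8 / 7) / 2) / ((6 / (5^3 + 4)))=12.29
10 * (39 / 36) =65 / 6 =10.83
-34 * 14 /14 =-34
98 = 98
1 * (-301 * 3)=-903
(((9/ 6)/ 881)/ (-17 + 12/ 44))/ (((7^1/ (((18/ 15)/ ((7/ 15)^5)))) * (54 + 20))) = -15035625/ 1411281638704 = -0.00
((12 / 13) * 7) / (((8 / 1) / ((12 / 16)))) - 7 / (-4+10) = -175 / 312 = -0.56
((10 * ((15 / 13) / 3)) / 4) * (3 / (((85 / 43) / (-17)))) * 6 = -1935 / 13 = -148.85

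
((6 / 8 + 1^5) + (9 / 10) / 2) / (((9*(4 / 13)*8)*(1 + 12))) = 11 / 1440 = 0.01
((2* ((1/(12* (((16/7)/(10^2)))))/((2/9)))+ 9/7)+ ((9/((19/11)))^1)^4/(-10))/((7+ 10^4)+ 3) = -2890858161/730527397600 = -0.00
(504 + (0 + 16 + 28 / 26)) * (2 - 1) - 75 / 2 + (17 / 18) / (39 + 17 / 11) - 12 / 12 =50366089 / 104364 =482.60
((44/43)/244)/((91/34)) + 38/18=2.11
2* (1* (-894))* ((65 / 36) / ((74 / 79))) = -765115 / 222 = -3446.46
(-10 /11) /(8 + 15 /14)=-140 /1397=-0.10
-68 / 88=-17 / 22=-0.77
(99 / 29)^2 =9801 / 841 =11.65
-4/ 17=-0.24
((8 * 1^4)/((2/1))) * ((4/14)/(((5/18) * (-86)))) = -72/1505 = -0.05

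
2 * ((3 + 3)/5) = 12/5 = 2.40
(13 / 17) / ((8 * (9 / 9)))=13 / 136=0.10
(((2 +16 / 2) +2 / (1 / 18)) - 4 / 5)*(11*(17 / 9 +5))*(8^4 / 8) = 78915584 / 45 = 1753679.64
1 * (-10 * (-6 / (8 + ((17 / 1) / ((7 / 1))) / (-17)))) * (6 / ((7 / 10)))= 720 / 11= 65.45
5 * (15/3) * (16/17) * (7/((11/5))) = 14000/187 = 74.87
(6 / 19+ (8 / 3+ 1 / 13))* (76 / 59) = 9068 / 2301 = 3.94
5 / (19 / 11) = 55 / 19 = 2.89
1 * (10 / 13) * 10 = 100 / 13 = 7.69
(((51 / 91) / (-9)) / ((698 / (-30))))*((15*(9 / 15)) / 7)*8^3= 391680 / 222313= 1.76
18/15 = 6/5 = 1.20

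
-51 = -51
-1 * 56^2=-3136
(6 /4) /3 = 1 /2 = 0.50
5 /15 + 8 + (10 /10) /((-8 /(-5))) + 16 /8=10.96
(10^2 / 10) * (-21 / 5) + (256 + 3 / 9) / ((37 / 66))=15364 / 37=415.24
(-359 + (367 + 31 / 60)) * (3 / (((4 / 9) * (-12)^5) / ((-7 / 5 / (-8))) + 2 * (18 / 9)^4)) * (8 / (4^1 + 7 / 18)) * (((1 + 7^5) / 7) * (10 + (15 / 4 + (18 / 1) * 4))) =-3314237157 / 218408140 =-15.17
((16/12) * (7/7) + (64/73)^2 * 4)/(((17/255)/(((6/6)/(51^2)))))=352340/13860729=0.03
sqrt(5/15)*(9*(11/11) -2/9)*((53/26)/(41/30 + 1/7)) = 146545*sqrt(3)/37089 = 6.84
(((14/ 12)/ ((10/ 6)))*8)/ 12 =7/ 15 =0.47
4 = 4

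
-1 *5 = -5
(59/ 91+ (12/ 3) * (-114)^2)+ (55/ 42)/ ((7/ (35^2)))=28508743/ 546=52213.82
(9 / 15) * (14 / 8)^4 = 7203 / 1280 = 5.63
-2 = -2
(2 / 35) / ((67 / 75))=30 / 469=0.06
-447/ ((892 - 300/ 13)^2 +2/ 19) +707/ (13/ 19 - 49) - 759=-143482761173683/ 185466067713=-773.63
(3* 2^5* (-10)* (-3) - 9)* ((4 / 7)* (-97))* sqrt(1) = -1113948 / 7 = -159135.43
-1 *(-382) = 382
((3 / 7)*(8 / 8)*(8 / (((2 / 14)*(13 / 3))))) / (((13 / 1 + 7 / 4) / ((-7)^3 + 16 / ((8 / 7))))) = -94752 / 767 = -123.54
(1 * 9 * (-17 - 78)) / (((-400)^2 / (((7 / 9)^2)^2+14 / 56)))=-61427 / 18662400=-0.00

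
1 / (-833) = -1 / 833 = -0.00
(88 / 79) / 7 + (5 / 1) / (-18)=-1181 / 9954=-0.12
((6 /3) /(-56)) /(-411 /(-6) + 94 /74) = -0.00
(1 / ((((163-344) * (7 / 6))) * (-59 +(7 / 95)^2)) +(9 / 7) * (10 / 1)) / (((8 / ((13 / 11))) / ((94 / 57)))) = 883228370765 / 281976004156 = 3.13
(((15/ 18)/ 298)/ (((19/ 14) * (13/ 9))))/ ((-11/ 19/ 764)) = -40110/ 21307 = -1.88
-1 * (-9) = 9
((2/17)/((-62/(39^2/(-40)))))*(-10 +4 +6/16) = -13689/33728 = -0.41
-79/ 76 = -1.04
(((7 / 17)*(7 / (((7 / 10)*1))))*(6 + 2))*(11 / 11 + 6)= 3920 / 17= 230.59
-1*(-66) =66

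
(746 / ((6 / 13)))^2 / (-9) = -23512801 / 81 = -290281.49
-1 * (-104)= 104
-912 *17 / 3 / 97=-5168 / 97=-53.28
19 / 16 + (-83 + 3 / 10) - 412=-39481 / 80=-493.51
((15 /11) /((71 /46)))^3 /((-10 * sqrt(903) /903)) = -32850900 * sqrt(903) /476379541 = -2.07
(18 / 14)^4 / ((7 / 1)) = 0.39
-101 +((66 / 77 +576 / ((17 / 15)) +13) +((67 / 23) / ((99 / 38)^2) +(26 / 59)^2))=39379400593514 / 93378998097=421.72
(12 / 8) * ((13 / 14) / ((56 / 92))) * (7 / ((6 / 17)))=45.38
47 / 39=1.21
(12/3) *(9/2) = 18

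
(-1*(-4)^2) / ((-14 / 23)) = 184 / 7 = 26.29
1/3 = 0.33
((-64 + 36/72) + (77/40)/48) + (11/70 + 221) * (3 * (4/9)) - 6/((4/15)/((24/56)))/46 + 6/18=14314729/61824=231.54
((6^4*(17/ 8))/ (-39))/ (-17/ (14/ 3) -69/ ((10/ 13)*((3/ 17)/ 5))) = 189/ 6812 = 0.03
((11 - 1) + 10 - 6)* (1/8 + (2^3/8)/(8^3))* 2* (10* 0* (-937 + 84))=0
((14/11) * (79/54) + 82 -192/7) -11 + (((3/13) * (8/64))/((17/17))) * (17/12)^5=30286887517/664215552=45.60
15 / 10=3 / 2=1.50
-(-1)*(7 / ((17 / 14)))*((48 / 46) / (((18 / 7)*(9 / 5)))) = 13720 / 10557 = 1.30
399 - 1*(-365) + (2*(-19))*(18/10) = 3478/5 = 695.60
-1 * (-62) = 62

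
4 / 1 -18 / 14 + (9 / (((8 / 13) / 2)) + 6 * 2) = 1231 / 28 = 43.96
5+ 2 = 7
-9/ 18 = -1/ 2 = -0.50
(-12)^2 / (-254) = -72 / 127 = -0.57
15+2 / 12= 91 / 6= 15.17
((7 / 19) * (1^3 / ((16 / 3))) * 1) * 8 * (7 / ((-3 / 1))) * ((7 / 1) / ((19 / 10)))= -1715 / 361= -4.75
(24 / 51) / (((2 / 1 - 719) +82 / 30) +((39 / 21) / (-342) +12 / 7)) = -95760 / 144998389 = -0.00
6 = 6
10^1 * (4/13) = 40/13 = 3.08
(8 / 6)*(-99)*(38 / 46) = -109.04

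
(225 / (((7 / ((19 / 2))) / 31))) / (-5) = -26505 / 14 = -1893.21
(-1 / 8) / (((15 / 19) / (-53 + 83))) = -19 / 4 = -4.75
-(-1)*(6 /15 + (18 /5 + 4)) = 8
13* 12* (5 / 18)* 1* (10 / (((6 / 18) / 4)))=5200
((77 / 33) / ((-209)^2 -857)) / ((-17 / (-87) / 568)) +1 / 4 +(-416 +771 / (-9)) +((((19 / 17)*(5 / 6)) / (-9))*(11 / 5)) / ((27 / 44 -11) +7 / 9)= -2082682679729 / 4155105660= -501.23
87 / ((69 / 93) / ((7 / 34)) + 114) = 651 / 880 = 0.74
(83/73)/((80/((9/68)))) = 0.00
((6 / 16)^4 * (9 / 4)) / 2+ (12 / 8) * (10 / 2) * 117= 28754649 / 32768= 877.52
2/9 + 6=56/9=6.22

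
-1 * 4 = -4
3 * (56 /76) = 42 /19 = 2.21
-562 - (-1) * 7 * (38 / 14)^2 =-3573 / 7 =-510.43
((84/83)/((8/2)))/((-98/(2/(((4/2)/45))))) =-135/1162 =-0.12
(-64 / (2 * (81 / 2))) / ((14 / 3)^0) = -64 / 81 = -0.79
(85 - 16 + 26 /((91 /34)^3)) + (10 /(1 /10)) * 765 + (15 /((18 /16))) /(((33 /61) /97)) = 453136458829 /5738733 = 78961.06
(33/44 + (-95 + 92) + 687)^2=7502121/16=468882.56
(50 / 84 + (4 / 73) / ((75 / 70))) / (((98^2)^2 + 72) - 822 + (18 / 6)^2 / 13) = 42939 / 6127241910370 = 0.00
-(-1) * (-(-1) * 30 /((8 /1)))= 3.75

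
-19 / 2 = -9.50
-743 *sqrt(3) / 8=-160.86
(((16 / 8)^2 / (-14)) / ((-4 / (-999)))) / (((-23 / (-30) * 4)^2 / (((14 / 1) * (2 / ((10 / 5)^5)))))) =-224775 / 33856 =-6.64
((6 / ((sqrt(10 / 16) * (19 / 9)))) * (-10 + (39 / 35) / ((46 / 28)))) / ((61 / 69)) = -347328 * sqrt(10) / 28975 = -37.91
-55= -55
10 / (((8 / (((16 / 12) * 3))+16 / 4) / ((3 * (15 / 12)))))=6.25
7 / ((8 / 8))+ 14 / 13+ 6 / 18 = 8.41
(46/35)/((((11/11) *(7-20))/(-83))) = 8.39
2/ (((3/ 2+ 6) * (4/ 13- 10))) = -26/ 945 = -0.03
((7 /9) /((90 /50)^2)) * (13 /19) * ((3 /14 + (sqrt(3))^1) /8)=325 /73872 + 2275 * sqrt(3) /110808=0.04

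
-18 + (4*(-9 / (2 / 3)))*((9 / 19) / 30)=-18.85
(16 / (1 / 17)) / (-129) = -272 / 129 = -2.11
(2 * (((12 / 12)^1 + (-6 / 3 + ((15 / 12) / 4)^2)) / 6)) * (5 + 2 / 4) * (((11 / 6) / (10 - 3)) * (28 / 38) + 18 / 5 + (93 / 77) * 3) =-27973 / 2280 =-12.27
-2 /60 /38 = -1 /1140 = -0.00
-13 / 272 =-0.05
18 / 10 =9 / 5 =1.80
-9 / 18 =-1 / 2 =-0.50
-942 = -942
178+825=1003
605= 605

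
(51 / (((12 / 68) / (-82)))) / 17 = -1394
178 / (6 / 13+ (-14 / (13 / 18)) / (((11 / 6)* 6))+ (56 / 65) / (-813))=-136.74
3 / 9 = 1 / 3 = 0.33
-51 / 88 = -0.58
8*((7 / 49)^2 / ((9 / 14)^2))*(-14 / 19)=-448 / 1539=-0.29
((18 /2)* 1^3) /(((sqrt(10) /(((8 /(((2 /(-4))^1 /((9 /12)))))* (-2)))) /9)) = 972* sqrt(10) /5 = 614.75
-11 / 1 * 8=-88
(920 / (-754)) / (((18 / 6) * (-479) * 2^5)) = 0.00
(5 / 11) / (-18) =-5 / 198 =-0.03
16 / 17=0.94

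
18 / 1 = 18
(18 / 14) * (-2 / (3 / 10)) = -60 / 7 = -8.57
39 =39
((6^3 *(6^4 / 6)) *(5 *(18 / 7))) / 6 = 699840 / 7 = 99977.14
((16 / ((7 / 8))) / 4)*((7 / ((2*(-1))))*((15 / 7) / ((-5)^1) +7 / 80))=191 / 35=5.46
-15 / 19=-0.79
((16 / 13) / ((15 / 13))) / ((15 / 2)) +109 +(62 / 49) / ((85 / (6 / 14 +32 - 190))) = 140114497 / 1311975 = 106.80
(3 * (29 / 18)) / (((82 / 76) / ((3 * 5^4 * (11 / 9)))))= 3788125 / 369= 10265.92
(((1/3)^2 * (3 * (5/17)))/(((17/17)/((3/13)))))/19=5/4199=0.00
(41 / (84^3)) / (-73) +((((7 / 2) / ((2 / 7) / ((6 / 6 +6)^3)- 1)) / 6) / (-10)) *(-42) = -1272591842147 / 518992367040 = -2.45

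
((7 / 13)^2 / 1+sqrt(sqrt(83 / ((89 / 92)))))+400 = 403.33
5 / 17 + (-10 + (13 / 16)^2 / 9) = -377287 / 39168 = -9.63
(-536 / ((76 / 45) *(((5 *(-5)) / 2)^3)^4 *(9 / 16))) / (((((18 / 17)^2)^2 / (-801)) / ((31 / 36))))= 31619291981824 / 1486051082611083984375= 0.00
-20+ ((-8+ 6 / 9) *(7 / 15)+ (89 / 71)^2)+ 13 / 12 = -18844081 / 907380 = -20.77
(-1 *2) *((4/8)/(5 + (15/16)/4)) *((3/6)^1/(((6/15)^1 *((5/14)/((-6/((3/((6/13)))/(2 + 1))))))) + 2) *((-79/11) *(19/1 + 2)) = -2123520/9581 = -221.64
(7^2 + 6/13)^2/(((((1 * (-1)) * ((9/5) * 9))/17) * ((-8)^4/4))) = -35143165/14017536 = -2.51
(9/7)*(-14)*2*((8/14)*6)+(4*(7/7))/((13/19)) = -117.58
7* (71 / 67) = 497 / 67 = 7.42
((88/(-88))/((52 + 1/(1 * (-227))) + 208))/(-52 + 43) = 227/531171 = 0.00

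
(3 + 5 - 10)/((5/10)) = -4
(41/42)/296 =41/12432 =0.00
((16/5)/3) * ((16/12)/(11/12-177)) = -0.01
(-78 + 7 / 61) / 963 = -4751 / 58743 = -0.08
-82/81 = -1.01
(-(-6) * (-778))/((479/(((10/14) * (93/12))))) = -180885/3353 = -53.95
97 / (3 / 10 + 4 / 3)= 2910 / 49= 59.39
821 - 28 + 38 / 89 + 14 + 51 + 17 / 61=4661913 / 5429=858.71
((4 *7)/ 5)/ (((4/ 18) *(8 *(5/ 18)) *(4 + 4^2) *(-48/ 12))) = -567/ 4000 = -0.14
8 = 8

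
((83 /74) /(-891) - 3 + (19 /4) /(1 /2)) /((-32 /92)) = -1231903 /65934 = -18.68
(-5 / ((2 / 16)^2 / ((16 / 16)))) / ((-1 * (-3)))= -320 / 3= -106.67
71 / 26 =2.73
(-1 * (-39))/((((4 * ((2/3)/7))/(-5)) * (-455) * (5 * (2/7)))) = 63/80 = 0.79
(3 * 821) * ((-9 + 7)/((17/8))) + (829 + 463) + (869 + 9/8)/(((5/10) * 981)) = -68331919/66708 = -1024.34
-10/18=-5/9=-0.56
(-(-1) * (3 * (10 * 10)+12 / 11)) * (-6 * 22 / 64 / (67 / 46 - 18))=28566 / 761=37.54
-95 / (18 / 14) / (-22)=665 / 198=3.36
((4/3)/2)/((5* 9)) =0.01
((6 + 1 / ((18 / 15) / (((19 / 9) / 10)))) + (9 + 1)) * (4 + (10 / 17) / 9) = 543317 / 8262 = 65.76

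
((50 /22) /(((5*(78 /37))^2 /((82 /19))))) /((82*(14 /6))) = 1369 /2966964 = 0.00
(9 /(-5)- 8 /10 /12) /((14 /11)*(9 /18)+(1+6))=-11 /45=-0.24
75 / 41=1.83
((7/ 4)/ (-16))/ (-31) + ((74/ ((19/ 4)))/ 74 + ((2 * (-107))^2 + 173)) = 1732855493/ 37696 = 45969.21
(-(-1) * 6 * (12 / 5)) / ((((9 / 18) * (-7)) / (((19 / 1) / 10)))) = -1368 / 175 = -7.82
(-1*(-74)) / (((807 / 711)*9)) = 5846 / 807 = 7.24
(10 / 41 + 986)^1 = 40436 / 41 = 986.24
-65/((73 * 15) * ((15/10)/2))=-52/657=-0.08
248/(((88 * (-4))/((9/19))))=-279/836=-0.33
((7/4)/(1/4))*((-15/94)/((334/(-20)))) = 525/7849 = 0.07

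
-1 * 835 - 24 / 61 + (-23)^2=-306.39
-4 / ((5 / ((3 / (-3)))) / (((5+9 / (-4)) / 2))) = 11 / 10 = 1.10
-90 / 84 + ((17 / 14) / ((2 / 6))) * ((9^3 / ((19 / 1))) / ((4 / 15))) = 556545 / 1064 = 523.07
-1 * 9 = -9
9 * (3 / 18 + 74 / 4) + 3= 171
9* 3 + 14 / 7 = 29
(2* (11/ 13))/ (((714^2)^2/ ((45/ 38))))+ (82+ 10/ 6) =596760072011431/ 7132590502128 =83.67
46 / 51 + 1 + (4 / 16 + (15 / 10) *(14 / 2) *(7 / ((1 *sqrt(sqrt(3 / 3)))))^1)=15433 / 204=75.65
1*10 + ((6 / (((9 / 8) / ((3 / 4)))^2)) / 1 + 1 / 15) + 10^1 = 22.73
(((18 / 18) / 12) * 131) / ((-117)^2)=131 / 164268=0.00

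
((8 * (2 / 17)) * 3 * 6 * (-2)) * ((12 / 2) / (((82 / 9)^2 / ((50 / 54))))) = -64800 / 28577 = -2.27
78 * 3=234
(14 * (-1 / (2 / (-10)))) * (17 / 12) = 595 / 6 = 99.17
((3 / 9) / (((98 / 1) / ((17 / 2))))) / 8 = 17 / 4704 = 0.00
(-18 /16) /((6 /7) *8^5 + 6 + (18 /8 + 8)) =-63 /1573774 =-0.00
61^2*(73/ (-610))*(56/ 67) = -124684/ 335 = -372.19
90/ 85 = 1.06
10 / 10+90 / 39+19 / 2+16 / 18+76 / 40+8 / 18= 3128 / 195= 16.04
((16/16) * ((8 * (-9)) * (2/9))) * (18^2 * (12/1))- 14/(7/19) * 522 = -82044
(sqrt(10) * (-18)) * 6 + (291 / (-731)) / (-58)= -341.52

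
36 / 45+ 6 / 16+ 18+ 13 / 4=897 / 40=22.42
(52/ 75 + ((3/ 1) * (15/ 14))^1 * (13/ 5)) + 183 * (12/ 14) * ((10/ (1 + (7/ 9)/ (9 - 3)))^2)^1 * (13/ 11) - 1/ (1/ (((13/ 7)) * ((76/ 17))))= 174006678521/ 11977350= 14527.98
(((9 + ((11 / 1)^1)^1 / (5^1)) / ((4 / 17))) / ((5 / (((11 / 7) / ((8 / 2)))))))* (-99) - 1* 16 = -19313 / 50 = -386.26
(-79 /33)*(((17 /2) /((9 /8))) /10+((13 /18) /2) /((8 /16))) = -10507 /2970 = -3.54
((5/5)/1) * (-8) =-8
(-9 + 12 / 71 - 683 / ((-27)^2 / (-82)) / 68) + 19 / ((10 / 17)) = 108222812 / 4399515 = 24.60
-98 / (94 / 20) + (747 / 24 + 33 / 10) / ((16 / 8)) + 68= 241999 / 3760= 64.36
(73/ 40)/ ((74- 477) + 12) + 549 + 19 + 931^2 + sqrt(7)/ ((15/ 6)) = 2 * sqrt(7)/ 5 + 13565025487/ 15640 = 867330.05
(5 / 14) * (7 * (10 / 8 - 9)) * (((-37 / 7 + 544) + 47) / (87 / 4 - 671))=317750 / 18179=17.48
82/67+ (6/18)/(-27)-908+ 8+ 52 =-846.79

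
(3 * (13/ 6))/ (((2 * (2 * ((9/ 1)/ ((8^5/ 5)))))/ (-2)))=-106496/ 45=-2366.58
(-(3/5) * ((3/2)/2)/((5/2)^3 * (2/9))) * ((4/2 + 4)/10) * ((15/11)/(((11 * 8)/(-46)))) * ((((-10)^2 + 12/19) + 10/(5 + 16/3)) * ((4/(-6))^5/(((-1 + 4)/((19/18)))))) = -5505464/21099375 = -0.26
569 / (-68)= -569 / 68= -8.37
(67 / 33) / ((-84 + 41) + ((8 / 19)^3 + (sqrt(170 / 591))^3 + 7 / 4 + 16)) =-87364130172101253324 / 1083257148862442938901 - 1689007346627680*sqrt(100470) / 1083257148862442938901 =-0.08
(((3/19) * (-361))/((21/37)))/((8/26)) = -9139/28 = -326.39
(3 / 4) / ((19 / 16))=12 / 19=0.63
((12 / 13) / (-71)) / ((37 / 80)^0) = -0.01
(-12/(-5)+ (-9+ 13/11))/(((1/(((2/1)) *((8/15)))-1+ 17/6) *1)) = -1.96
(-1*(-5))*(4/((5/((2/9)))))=8/9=0.89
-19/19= -1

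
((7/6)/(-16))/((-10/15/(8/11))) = 7/88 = 0.08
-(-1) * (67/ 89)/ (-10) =-67/ 890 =-0.08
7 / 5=1.40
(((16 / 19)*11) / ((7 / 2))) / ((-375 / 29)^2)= 296032 / 18703125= 0.02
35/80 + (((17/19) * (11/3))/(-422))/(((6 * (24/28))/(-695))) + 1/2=3443155/1731888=1.99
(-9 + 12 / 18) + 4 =-13 / 3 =-4.33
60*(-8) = -480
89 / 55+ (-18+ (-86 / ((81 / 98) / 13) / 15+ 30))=-1023197 / 13365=-76.56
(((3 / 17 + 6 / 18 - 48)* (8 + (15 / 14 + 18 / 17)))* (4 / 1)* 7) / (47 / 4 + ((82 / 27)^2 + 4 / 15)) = -56759376240 / 89498387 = -634.19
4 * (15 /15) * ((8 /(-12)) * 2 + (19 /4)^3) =20321 /48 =423.35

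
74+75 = 149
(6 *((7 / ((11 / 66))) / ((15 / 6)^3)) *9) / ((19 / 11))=199584 / 2375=84.04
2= 2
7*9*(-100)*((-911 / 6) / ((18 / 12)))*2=1275400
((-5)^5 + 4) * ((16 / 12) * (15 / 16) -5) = 46815 / 4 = 11703.75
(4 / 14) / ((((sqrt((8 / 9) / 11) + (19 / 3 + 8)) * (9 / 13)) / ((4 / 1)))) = 49192 / 426951 - 208 * sqrt(22) / 426951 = 0.11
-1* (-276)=276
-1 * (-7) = 7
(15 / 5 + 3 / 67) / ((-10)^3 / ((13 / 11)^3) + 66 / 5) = -1120470 / 218084933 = -0.01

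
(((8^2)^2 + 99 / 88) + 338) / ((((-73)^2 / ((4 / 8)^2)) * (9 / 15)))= 59135 / 170528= 0.35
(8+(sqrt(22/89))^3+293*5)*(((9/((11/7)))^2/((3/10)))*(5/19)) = 42386.72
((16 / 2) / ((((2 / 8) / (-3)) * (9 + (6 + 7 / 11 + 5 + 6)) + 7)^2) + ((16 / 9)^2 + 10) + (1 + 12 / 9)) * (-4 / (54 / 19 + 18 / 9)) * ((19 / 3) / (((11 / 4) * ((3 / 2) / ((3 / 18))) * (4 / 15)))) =-922323966635 / 73435620357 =-12.56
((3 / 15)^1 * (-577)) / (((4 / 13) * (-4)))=93.76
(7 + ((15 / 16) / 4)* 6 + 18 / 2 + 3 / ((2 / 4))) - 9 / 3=653 / 32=20.41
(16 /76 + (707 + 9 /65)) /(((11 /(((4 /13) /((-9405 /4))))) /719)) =-101511296 /16777475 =-6.05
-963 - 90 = -1053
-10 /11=-0.91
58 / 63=0.92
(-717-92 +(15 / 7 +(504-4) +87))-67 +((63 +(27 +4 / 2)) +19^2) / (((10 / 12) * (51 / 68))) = 15328 / 35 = 437.94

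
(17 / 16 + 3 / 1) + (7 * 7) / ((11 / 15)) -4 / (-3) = 38129 / 528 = 72.21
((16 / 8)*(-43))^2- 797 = 6599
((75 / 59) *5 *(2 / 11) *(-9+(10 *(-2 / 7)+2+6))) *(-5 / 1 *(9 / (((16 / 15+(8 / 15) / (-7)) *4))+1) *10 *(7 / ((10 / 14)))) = 482304375 / 67496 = 7145.67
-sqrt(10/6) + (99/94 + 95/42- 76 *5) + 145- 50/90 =-687664/2961- sqrt(15)/3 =-233.53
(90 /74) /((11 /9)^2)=3645 /4477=0.81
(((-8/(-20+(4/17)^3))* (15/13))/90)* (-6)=-9826/319137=-0.03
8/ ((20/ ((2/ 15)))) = 4/ 75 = 0.05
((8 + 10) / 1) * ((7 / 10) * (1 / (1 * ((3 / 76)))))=1596 / 5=319.20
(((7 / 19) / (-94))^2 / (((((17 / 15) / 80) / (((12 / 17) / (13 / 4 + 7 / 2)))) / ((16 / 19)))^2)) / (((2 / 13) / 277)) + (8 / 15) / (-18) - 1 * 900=-2917966898471202976 / 3245933167969815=-898.96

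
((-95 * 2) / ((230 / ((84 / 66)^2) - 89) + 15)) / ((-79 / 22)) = 409640 / 526377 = 0.78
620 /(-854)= -0.73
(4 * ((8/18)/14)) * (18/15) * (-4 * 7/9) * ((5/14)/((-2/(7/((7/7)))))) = 16/27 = 0.59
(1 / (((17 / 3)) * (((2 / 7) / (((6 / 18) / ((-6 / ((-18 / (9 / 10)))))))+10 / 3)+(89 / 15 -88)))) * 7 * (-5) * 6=0.47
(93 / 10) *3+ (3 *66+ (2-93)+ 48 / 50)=6793 / 50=135.86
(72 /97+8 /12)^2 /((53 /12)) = 672400 /1496031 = 0.45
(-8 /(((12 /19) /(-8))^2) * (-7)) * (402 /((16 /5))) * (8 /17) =27089440 /51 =531165.49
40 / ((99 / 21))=280 / 33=8.48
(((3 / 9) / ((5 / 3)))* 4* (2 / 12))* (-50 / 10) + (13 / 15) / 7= -19 / 35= -0.54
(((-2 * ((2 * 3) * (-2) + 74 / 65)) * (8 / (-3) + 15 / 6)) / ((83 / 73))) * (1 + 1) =-103076 / 16185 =-6.37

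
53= 53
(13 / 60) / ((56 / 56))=13 / 60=0.22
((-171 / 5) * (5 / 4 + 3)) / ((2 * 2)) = -2907 / 80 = -36.34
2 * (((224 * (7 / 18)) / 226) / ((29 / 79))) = 61936 / 29493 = 2.10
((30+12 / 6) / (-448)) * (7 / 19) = -1 / 38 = -0.03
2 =2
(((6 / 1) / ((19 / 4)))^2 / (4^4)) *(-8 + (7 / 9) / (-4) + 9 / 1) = 29 / 5776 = 0.01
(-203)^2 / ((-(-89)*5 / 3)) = 123627 / 445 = 277.81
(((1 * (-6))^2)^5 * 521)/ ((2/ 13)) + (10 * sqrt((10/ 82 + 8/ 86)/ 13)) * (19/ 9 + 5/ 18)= 5 * sqrt(8686301)/ 4797 + 204768705024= 204768705027.07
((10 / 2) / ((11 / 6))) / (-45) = -2 / 33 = -0.06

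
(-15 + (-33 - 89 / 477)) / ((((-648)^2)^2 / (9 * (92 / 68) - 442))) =167951395 / 1429773764972544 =0.00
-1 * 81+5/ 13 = -1048/ 13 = -80.62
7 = 7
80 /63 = 1.27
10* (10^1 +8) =180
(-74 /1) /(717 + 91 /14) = -148 /1447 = -0.10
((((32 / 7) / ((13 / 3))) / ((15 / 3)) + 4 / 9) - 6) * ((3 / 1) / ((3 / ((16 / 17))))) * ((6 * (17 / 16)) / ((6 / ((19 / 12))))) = -207917 / 24570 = -8.46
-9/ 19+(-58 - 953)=-1011.47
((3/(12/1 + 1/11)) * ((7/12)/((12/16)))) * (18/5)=66/95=0.69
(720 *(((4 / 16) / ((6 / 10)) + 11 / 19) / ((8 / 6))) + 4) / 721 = 10291 / 13699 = 0.75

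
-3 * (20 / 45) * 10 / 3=-40 / 9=-4.44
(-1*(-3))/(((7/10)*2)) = 15/7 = 2.14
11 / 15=0.73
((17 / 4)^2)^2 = 83521 / 256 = 326.25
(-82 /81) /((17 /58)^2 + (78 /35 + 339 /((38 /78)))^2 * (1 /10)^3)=-30496720450000 /14682487969502019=-0.00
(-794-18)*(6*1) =-4872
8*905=7240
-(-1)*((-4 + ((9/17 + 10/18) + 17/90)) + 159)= 239099/1530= 156.27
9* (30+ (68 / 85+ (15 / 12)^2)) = 23301 / 80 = 291.26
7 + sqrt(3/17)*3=3*sqrt(51)/17 + 7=8.26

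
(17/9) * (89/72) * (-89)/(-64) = 134657/41472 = 3.25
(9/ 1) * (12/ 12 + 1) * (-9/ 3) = -54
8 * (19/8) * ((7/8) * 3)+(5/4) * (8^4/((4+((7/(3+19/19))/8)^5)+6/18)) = 4297235560923/3490064296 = 1231.28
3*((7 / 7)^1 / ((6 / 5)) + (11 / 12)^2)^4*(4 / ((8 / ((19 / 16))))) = 64094648659 / 4586471424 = 13.97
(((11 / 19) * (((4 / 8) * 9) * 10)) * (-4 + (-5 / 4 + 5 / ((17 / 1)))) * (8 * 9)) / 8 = -1501335 / 1292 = -1162.02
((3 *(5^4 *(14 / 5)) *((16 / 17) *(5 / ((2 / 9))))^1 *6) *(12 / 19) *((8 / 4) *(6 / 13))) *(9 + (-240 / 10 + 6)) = -14696640000 / 4199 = -3500033.34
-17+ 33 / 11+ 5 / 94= -1311 / 94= -13.95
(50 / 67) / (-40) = -5 / 268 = -0.02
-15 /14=-1.07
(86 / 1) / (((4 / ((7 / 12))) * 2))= 301 / 48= 6.27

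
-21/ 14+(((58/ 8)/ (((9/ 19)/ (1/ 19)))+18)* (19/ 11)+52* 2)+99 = 92657/ 396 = 233.98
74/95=0.78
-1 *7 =-7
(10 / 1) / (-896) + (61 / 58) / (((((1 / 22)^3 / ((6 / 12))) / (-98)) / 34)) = -242393457297 / 12992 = -18657131.87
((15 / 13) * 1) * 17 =255 / 13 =19.62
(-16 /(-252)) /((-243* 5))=-4 /76545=-0.00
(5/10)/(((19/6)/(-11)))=-33/19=-1.74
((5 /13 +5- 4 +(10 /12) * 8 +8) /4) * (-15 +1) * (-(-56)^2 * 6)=13741952 /13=1057073.23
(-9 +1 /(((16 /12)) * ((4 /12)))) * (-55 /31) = 1485 /124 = 11.98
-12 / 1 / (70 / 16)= -2.74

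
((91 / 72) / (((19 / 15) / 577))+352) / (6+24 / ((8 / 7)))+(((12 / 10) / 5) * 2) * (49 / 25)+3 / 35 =1906123817 / 53865000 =35.39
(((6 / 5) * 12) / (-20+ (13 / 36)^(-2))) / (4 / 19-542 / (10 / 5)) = 19266 / 4467575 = 0.00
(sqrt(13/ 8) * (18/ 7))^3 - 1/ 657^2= -1/ 431649+ 9477 * sqrt(26)/ 1372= 35.22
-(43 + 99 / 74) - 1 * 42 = -6389 / 74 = -86.34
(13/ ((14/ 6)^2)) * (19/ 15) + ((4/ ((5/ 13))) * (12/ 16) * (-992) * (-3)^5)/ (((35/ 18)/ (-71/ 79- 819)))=-76725619453353/ 96775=-792824794.14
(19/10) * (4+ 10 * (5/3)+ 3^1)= 1349/30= 44.97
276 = 276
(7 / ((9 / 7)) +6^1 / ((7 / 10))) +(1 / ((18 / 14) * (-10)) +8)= 4607 / 210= 21.94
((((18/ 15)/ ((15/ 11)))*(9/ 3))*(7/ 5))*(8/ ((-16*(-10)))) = 231/ 1250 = 0.18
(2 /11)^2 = 4 /121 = 0.03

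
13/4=3.25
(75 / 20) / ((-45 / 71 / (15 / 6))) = -355 / 24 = -14.79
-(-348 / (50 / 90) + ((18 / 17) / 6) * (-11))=53409 / 85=628.34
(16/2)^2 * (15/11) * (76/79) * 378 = 27578880/869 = 31736.34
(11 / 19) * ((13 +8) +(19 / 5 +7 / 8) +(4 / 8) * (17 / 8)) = 15.48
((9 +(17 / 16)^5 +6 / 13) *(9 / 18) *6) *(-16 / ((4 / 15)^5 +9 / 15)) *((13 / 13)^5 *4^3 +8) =-3022837002590625 / 48631291904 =-62158.27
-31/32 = -0.97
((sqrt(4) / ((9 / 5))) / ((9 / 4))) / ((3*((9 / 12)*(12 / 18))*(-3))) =-80 / 729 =-0.11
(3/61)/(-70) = -3/4270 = -0.00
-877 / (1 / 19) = -16663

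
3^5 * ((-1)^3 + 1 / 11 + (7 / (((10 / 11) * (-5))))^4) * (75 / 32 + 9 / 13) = 99494818762959 / 28600000000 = 3478.84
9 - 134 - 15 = -140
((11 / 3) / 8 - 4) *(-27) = 765 / 8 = 95.62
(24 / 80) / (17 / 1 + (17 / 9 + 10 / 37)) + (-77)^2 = 378271199 / 63800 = 5929.02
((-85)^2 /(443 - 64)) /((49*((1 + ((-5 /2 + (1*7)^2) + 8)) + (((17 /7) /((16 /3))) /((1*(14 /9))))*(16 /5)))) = 36125 /5240433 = 0.01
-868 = -868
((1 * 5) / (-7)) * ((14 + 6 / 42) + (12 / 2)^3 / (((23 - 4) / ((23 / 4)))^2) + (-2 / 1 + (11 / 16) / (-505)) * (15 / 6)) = -20.66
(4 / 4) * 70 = 70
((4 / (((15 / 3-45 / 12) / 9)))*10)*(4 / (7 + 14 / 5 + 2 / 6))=2160 / 19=113.68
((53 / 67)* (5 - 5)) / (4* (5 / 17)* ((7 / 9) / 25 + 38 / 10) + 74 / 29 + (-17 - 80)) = 0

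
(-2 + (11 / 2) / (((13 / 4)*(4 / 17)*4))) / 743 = -21 / 77272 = -0.00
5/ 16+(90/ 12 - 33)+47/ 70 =-13729/ 560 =-24.52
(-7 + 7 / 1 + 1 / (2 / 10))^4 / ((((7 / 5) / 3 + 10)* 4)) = 9375 / 628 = 14.93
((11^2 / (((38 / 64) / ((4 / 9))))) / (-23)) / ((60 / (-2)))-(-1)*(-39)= -2293061 / 58995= -38.87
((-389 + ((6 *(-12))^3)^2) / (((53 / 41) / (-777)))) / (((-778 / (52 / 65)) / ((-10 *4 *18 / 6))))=-213030158390234640 / 20617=-10332742804008.08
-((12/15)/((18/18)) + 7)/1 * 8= -312/5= -62.40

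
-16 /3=-5.33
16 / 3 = 5.33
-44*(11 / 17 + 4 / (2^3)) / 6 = -143 / 17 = -8.41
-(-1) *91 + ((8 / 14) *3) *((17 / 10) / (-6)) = 3168 / 35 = 90.51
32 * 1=32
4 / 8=1 / 2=0.50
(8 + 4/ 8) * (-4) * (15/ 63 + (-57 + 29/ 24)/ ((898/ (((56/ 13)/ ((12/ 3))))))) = -219521/ 37716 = -5.82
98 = 98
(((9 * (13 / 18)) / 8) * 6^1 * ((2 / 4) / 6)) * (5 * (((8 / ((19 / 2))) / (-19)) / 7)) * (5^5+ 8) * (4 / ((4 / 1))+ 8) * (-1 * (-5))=-9164025 / 5054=-1813.22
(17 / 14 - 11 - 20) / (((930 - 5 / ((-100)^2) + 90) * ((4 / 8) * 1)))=-834000 / 14279993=-0.06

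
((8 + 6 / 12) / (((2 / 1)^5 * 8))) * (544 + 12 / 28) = 64787 / 3584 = 18.08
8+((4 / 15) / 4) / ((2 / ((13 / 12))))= 2893 / 360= 8.04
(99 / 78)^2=1089 / 676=1.61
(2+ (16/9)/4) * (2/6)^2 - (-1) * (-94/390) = 161/5265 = 0.03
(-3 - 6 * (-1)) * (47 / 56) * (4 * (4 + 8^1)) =846 / 7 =120.86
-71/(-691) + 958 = 662049/691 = 958.10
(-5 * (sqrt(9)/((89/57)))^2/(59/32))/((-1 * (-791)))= -4678560/369665149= -0.01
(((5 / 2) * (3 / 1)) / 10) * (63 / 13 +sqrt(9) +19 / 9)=1165 / 156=7.47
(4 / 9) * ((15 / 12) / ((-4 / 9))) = -5 / 4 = -1.25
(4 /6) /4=1 /6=0.17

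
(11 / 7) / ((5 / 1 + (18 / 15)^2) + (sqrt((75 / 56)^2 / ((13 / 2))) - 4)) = 4440800 / 6575749 - 187500 * sqrt(26) / 6575749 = 0.53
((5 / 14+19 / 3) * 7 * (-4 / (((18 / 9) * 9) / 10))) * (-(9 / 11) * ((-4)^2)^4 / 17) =184156160 / 561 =328264.10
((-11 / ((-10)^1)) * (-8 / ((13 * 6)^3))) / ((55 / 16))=-8 / 1482975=-0.00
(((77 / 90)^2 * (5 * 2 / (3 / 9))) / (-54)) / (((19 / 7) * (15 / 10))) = -41503 / 415530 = -0.10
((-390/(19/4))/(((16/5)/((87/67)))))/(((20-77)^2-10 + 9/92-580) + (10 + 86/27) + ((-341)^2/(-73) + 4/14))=-53835204150/1744597612981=-0.03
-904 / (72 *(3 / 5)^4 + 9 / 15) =-565000 / 6207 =-91.03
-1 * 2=-2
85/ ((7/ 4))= 340/ 7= 48.57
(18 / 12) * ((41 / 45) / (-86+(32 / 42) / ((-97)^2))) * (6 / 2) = -8101149 / 169926380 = -0.05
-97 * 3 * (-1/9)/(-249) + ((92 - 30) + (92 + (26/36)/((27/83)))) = 6296371/40338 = 156.09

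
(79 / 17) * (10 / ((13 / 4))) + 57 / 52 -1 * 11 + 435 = 388425 / 884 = 439.39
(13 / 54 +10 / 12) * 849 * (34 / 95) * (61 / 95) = 209.56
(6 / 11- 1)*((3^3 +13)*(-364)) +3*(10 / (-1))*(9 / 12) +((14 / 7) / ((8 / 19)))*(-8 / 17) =2465949 / 374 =6593.45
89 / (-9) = -89 / 9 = -9.89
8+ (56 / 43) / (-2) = 316 / 43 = 7.35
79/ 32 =2.47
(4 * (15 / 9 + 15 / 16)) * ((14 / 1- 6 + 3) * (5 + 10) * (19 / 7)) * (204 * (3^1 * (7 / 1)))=19985625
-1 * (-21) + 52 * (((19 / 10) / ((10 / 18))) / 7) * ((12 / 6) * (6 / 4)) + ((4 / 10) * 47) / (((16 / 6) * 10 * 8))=1089819 / 11200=97.31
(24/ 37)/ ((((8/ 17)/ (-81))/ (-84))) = 347004/ 37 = 9378.49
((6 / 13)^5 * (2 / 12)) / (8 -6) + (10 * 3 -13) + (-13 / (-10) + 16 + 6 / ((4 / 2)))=138498769 / 3712930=37.30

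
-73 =-73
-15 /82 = -0.18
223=223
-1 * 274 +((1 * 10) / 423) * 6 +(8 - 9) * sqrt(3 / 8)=-38614 / 141 - sqrt(6) / 4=-274.47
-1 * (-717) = 717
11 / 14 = 0.79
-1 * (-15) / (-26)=-15 / 26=-0.58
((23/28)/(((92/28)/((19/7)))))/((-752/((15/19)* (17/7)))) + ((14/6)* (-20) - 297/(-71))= -1333804523/31394496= -42.49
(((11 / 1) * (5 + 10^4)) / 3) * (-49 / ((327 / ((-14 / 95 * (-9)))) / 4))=-60398184 / 2071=-29163.78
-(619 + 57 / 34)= -21103 / 34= -620.68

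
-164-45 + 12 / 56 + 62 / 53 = -154051 / 742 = -207.62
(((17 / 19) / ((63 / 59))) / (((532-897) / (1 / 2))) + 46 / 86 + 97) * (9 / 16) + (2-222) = -165.14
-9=-9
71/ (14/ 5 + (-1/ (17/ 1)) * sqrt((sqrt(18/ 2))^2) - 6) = -6035/ 287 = -21.03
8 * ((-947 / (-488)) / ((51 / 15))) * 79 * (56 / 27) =20947640 / 27999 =748.16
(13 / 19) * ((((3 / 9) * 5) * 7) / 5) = 91 / 57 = 1.60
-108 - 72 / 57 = -2076 / 19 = -109.26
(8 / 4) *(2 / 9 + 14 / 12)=25 / 9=2.78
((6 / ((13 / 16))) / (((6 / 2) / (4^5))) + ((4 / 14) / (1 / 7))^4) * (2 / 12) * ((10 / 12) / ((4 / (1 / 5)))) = 229 / 13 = 17.62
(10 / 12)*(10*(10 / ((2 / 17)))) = 708.33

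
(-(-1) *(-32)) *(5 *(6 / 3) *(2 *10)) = -6400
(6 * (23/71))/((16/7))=0.85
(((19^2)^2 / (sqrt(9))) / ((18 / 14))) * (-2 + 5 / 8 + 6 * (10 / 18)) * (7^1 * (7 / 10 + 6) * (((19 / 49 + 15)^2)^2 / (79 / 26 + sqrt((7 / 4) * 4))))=17027579025475588225006 / 71900598105 - 5604013350156522706964 * sqrt(7) / 71900598105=30608276079.45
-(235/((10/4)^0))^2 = -55225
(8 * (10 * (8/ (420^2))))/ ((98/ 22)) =88/ 108045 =0.00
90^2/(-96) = -84.38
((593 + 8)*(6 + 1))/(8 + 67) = 56.09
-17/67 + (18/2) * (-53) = -31976/67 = -477.25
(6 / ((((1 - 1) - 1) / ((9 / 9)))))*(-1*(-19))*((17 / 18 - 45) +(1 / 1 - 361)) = 46062.33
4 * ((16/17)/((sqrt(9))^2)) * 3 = 64/51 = 1.25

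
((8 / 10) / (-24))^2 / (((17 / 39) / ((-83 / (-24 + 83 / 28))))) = 7553 / 750975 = 0.01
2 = 2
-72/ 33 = -24/ 11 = -2.18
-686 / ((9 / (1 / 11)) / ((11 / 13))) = -686 / 117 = -5.86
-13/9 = -1.44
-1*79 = -79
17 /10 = 1.70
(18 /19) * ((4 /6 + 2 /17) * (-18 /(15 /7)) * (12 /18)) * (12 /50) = -8064 /8075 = -1.00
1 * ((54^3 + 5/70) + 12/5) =11022653/70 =157466.47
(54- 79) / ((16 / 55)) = -1375 / 16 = -85.94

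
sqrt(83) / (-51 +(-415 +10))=-sqrt(83) / 456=-0.02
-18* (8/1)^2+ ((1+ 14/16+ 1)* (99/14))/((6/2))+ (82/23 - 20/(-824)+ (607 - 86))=-164671505/265328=-620.63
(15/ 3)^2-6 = 19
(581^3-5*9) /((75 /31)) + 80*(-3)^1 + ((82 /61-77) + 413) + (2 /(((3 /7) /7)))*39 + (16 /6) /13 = 4821370725268 /59475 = 81065501.90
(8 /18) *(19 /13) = 76 /117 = 0.65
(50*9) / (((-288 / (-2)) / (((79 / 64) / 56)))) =1975 / 28672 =0.07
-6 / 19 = -0.32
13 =13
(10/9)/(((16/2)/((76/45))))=19/81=0.23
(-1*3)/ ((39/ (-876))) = 876/ 13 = 67.38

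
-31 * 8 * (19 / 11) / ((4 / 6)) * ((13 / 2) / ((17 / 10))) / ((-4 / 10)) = 1148550 / 187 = 6141.98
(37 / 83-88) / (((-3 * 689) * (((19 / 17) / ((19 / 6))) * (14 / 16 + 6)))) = 38012 / 2177505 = 0.02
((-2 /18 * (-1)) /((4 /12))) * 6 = 2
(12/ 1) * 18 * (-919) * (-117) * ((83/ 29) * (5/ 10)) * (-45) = -43372627740/ 29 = -1495607853.10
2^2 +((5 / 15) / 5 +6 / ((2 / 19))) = 916 / 15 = 61.07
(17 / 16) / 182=17 / 2912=0.01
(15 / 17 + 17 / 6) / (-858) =-379 / 87516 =-0.00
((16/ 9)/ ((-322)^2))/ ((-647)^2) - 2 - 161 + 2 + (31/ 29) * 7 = -434768407504336/ 2832049375029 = -153.52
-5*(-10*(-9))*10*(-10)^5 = 450000000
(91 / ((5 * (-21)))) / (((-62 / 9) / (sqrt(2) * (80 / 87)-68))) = -1326 / 155+104 * sqrt(2) / 899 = -8.39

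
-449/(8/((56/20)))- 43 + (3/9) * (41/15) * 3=-2369/12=-197.42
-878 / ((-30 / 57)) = 8341 / 5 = 1668.20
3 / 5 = 0.60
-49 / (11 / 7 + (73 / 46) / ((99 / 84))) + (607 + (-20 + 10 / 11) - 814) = -41419668 / 170533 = -242.88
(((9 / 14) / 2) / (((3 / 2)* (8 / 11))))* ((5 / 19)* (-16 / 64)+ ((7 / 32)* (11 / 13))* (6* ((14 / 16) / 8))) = 464739 / 28327936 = 0.02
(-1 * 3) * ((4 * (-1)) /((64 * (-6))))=-0.03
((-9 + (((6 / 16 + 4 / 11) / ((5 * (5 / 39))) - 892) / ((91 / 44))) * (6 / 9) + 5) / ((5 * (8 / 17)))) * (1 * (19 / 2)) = -128370859 / 109200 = -1175.56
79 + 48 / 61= 4867 / 61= 79.79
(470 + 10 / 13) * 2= 12240 / 13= 941.54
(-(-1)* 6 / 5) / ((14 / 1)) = 3 / 35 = 0.09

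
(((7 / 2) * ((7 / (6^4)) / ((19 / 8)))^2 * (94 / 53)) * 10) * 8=322420 / 125531613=0.00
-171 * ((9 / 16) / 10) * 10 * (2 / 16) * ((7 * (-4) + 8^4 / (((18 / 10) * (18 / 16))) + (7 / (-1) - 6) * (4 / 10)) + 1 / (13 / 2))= -23922.67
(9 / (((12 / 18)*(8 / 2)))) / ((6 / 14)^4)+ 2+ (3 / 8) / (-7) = 8567 / 84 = 101.99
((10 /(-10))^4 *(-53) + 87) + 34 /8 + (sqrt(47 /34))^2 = 39.63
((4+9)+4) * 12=204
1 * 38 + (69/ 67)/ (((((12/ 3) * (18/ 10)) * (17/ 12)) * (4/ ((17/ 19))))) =193611/ 5092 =38.02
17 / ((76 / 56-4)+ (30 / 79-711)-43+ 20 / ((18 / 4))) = -169218 / 7483603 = -0.02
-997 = -997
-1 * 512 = -512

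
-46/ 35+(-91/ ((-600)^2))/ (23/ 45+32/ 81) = -27016933/ 20552000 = -1.31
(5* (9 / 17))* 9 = 23.82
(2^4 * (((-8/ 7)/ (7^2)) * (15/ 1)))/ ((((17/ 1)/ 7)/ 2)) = -3840/ 833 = -4.61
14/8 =7/4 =1.75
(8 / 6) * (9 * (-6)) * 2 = -144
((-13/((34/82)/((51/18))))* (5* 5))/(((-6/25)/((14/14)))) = 333125/36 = 9253.47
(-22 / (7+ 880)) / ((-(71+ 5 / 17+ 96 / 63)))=3927 / 11529226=0.00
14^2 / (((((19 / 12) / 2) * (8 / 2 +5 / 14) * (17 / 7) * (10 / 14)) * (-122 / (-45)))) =14521248 / 1201883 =12.08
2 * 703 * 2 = 2812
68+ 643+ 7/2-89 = 1251/2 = 625.50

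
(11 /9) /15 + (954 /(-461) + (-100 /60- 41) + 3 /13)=-35941322 /809055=-44.42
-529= -529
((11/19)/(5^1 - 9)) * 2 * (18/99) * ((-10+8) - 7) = 9/19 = 0.47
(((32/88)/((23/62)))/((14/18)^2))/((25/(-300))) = -241056/12397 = -19.44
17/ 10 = 1.70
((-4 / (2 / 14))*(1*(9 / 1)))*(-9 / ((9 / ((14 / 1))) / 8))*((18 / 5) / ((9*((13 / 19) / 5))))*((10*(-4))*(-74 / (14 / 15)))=261645784.62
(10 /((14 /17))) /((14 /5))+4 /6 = 1471 /294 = 5.00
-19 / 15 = -1.27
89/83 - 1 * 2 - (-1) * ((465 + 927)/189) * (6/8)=4.60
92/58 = 46/29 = 1.59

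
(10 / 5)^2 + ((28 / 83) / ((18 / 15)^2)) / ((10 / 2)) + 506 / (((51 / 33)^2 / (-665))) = -30413447983 / 215883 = -140879.31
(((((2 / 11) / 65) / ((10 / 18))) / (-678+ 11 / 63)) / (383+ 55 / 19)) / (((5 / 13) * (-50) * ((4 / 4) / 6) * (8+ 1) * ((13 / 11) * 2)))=1197 / 4239874112500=0.00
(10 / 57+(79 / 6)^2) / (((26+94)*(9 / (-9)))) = -118699 / 82080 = -1.45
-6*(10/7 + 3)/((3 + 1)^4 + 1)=-186/1799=-0.10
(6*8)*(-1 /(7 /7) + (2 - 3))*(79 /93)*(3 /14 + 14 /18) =-158000 /1953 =-80.90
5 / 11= 0.45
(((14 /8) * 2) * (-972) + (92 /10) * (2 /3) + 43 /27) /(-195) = 458227 /26325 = 17.41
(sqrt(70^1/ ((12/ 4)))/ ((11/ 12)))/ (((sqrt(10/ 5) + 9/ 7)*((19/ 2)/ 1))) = 0.21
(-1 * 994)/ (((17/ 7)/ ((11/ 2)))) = -38269/ 17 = -2251.12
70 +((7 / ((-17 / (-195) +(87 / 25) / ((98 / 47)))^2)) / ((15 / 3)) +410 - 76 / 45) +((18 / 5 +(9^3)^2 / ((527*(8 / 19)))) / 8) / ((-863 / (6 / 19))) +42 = 520.66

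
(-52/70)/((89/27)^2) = -0.07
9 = 9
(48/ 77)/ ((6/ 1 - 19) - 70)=-48/ 6391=-0.01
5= 5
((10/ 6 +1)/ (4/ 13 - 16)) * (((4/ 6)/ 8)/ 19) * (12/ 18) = -13/ 26163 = -0.00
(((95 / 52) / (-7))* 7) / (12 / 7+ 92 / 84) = -1995 / 3068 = -0.65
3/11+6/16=57/88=0.65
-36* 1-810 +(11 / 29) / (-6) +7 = -145997 / 174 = -839.06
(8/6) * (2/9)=8/27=0.30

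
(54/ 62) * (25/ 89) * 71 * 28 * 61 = 81855900/ 2759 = 29668.68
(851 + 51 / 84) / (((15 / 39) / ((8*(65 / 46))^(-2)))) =2522801 / 145600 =17.33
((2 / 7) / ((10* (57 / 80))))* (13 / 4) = 52 / 399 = 0.13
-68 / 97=-0.70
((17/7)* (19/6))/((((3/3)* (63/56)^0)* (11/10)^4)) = 1615000/307461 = 5.25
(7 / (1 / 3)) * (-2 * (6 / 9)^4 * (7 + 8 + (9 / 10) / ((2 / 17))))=-8456 / 45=-187.91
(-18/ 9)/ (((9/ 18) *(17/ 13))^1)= -52/ 17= -3.06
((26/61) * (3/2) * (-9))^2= 123201/3721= 33.11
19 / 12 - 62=-60.42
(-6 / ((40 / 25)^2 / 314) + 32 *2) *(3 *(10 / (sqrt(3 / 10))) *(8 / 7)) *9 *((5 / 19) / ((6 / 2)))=-806325 *sqrt(30) / 133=-33206.19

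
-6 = -6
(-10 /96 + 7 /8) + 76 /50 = 2749 /1200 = 2.29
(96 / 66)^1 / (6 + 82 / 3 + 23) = 48 / 1859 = 0.03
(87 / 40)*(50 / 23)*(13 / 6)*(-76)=-35815 / 46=-778.59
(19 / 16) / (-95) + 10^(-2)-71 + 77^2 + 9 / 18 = 2343399 / 400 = 5858.50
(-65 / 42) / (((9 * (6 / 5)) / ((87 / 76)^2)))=-273325 / 1455552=-0.19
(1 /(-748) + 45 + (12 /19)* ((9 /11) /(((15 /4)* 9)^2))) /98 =431681027 /940123800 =0.46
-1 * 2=-2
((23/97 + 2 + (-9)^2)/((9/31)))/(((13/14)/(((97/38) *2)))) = 3504116/2223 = 1576.30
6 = 6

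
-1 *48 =-48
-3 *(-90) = 270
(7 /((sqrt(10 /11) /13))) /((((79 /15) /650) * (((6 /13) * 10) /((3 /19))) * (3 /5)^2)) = 1922375 * sqrt(110) /18012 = 1119.37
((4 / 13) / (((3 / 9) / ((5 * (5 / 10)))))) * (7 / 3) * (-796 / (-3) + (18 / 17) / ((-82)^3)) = 130569455135 / 91389246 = 1428.72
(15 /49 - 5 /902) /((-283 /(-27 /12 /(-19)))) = -0.00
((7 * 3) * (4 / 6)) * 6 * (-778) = -65352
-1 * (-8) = 8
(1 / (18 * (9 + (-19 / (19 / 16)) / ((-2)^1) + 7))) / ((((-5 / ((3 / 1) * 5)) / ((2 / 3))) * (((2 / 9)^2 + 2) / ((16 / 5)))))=-0.01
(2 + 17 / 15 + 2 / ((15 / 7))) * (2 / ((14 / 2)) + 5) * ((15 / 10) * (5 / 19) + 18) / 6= 525881 / 7980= 65.90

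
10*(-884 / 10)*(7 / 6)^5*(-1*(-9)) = -3714347 / 216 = -17196.05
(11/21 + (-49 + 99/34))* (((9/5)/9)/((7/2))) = -32533/12495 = -2.60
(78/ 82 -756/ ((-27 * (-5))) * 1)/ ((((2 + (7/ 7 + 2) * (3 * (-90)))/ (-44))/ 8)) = -41932/ 20705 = -2.03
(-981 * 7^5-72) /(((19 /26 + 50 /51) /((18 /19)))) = -393529354452 /43111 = -9128281.75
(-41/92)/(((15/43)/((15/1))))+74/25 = -16.20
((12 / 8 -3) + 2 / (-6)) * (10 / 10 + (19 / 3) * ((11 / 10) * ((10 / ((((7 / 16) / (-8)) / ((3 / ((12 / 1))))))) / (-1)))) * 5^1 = -368995 / 126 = -2928.53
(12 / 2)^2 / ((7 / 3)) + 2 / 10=547 / 35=15.63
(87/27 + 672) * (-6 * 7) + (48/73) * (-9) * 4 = -6215878/219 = -28383.00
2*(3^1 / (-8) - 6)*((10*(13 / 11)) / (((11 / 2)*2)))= -3315 / 242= -13.70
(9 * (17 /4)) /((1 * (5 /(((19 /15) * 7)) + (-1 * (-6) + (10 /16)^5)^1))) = 166699008 /29022089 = 5.74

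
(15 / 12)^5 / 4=3125 / 4096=0.76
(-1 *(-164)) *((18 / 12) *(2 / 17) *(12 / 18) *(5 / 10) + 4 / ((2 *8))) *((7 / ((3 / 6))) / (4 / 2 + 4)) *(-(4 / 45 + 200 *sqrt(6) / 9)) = -6443.22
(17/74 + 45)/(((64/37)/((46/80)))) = 76981/5120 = 15.04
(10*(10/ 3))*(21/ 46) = 350/ 23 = 15.22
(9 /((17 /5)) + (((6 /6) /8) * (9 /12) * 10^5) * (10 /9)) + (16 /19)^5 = 1315815344491 /126281049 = 10419.74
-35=-35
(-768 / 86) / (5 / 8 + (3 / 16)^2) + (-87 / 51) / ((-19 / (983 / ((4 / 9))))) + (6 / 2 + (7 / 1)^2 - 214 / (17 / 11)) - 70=268337833 / 9388964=28.58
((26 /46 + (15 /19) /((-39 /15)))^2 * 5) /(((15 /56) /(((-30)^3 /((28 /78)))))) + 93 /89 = -96061.73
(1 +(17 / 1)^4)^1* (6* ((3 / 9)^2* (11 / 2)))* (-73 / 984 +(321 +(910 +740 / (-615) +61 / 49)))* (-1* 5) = -15147076559065 / 8036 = -1884902508.59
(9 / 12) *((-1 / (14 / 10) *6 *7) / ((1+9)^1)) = -9 / 4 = -2.25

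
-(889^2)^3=-493640252540246161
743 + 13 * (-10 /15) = 2203 /3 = 734.33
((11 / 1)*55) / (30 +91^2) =605 / 8311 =0.07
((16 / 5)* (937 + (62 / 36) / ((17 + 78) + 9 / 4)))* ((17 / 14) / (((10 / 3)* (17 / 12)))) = 52487984 / 68075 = 771.03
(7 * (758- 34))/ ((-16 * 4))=-1267/ 16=-79.19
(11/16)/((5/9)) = 99/80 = 1.24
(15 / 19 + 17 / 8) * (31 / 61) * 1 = 13733 / 9272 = 1.48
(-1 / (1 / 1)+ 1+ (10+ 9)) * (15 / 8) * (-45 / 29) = -12825 / 232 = -55.28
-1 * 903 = -903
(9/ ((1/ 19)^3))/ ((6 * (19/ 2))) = 1083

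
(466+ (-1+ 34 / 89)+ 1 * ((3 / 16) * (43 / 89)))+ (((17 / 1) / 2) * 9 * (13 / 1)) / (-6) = 426805 / 1424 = 299.72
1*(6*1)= 6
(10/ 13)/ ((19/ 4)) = 40/ 247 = 0.16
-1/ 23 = -0.04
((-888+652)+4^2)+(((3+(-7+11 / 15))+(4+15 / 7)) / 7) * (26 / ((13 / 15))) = -10176 / 49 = -207.67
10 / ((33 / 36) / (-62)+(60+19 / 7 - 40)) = 52080 / 118219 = 0.44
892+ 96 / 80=4466 / 5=893.20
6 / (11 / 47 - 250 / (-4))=564 / 5897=0.10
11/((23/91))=1001/23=43.52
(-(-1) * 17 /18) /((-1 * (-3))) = 17 /54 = 0.31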